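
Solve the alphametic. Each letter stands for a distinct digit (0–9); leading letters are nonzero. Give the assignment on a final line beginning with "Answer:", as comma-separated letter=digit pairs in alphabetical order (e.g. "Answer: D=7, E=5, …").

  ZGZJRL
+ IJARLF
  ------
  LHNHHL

Step 1. [col 1: L + F ≡ L (mod 10)] in column 1 we have L+F≡L with carry-in 0; given nothing yet and all letters distinct, none taken yet, that pins F to 0, so F=0.
Step 2. [col 1: L + F ≡ L (mod 10)] no forcing yet in column 1 (carry-in 0); L=8 is free and consistent — try it, so L=8.
Step 3. [col 2: R + L ≡ H (mod 10)] H=1 is one option consistent with column 2 (R + L ≡ H (mod 10), carry-in 0) — take it ⇒ H=1.
Step 4. [col 2: R + L ≡ H (mod 10)] in column 2 we have R+L≡H with carry-in 0; given L=8, H=1 and digits 0,1,8 already taken and all letters distinct, that pins R to 3 ⇒ R=3.
Step 5. [col 3: J + R ≡ H (mod 10)] column 3: given R=3, H=1, carry-in 1, and digits 0,1,3,8 already taken and all letters distinct, J+R≡H (mod 10) forces J=7. So J=7.
Step 6. [col 4: Z + A ≡ N (mod 10)] column 4 (Z + A ≡ N (mod 10), carry-in 1) doesn't pin A yet; pick A=6 and continue ⇒ A=6.
Step 7. [col 4: Z + A ≡ N (mod 10)] no forcing yet in column 4 (carry-in 1); N=9 is free and consistent — try it, so N=9.
Step 8. [col 4: Z + A ≡ N (mod 10)] in column 4 we have Z+A≡N with carry-in 1; given A=6, N=9 and digits 0,1,3,6,7,8,9 already taken and all letters distinct, that pins Z to 2. So Z=2.
Step 9. [col 5: G + J ≡ H (mod 10)] column 5 reads G+J+carry(0)=H with J=7, H=1; with digits 0,1,2,3,6,7,8,9 already taken and all letters distinct, the only value for G is 4 ⇒ G=4.
Step 10. [col 6: Z + I ≡ L (mod 10)] from column 6 (Z=2, L=8, carry-in 1, digits 0,1,2,3,4,6,7,8,9 already taken and all letters distinct): I must equal 5 ⇒ I=5.

Answer: A=6, F=0, G=4, H=1, I=5, J=7, L=8, N=9, R=3, Z=2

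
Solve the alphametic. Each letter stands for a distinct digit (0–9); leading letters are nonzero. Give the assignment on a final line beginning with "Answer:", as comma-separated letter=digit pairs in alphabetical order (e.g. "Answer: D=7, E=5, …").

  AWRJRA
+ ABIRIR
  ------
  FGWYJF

Step 1. [col 1: A + R ≡ F (mod 10)] several values work for F in column 1 (A + R ≡ F (mod 10), carry-in 0); try F=3. So F=3.
Step 2. [col 1: A + R ≡ F (mod 10)] A=1 is one option consistent with column 1 (A + R ≡ F (mod 10), carry-in 0) — take it ⇒ A=1.
Step 3. [col 1: A + R ≡ F (mod 10)] column 1: given A=1, F=3, carry-in 0, and digits 1,3 already taken and all letters distinct, A+R≡F (mod 10) forces R=2. So R=2.
Step 4. [col 2: R + I ≡ J (mod 10)] several values work for J in column 2 (R + I ≡ J (mod 10), carry-in 0); try J=8. So J=8.
Step 5. [col 2: R + I ≡ J (mod 10)] column 2: given R=2, J=8, carry-in 0, and digits 1,2,3,8 already taken and all letters distinct, R+I≡J (mod 10) forces I=6, so I=6.
Step 6. [col 3: J + R ≡ Y (mod 10)] from column 3 (J=8, R=2, carry-in 0, digits 1,2,3,6,8 already taken and all letters distinct): Y must equal 0, so Y=0.
Step 7. [col 4: R + I ≡ W (mod 10)] column 4: given R=2, I=6, carry-in 1, and digits 0,1,2,3,6,8 already taken and all letters distinct, R+I≡W (mod 10) forces W=9. So W=9.
Step 8. [col 5: W + B ≡ G (mod 10)] from column 5 (W=9, carry-in 0, digits 0,1,2,3,6,8,9 already taken and all letters distinct): B must equal 5, so B=5.
Step 9. [col 5: W + B ≡ G (mod 10)] column 5 reads W+B+carry(0)=G with W=9, B=5; with digits 0,1,2,3,5,6,8,9 already taken and all letters distinct, the only value for G is 4, so G=4.

Answer: A=1, B=5, F=3, G=4, I=6, J=8, R=2, W=9, Y=0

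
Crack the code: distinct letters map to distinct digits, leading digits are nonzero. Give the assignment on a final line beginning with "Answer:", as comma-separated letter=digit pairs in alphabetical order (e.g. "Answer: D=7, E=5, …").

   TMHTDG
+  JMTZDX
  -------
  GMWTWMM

Step 1. [col 1: G + X ≡ M (mod 10)] column 1 (G + X ≡ M (mod 10), carry-in 0) doesn't pin G yet; pick G=1 and continue, so G=1.
Step 2. [col 1: G + X ≡ M (mod 10)] no forcing yet in column 1 (carry-in 0); M=4 is free and consistent — try it. So M=4.
Step 3. [col 1: G + X ≡ M (mod 10)] from column 1 (G=1, M=4, carry-in 0, digits 1,4 already taken and all letters distinct): X must equal 3, so X=3.
Step 4. [col 2: D + D ≡ M (mod 10)] no forcing yet in column 2 (carry-in 0); D=7 is free and consistent — try it. So D=7.
Step 5. [col 3: T + Z ≡ W (mod 10)] several values work for T in column 3 (T + Z ≡ W (mod 10), carry-in 1); try T=5. So T=5.
Step 6. [col 3: T + Z ≡ W (mod 10)] column 3 (T + Z ≡ W (mod 10), carry-in 1) doesn't pin W yet; pick W=8 and continue. So W=8.
Step 7. [col 3: T + Z ≡ W (mod 10)] from column 3 (T=5, W=8, carry-in 1, digits 1,3,4,5,7,8 already taken and all letters distinct): Z must equal 2 ⇒ Z=2.
Step 8. [col 4: H + T ≡ T (mod 10)] in column 4 we have H+T≡T with carry-in 0; given T=5 and digits 1,2,3,4,5,7,8 already taken and all letters distinct, that pins H to 0 ⇒ H=0.
Step 9. [col 6: T + J ≡ M (mod 10)] column 6 reads T+J+carry(0)=M with T=5, M=4; with digits 0,1,2,3,4,5,7,8 already taken and all letters distinct, the only value for J is 9. So J=9.

Answer: D=7, G=1, H=0, J=9, M=4, T=5, W=8, X=3, Z=2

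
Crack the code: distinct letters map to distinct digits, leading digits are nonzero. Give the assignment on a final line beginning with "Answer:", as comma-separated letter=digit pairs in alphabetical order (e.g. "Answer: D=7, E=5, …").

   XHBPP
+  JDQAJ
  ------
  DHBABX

Step 1. [col 1: P + J ≡ X (mod 10)] P=8 is one option consistent with column 1 (P + J ≡ X (mod 10), carry-in 0) — take it, so P=8.
Step 2. [col 1: P + J ≡ X (mod 10)] column 1 (P + J ≡ X (mod 10), carry-in 0) doesn't pin J yet; pick J=7 and continue ⇒ J=7.
Step 3. [col 1: P + J ≡ X (mod 10)] column 1: given P=8, J=7, carry-in 0, and digits 7,8 already taken and all letters distinct, P+J≡X (mod 10) forces X=5. So X=5.
Step 4. [col 2: P + A ≡ B (mod 10)] several values work for A in column 2 (P + A ≡ B (mod 10), carry-in 1); try A=4, so A=4.
Step 5. [D] the sum has 6 digits but both addends have 5; that extra leading digit D is the final carry, namely 1. So D=1.
Step 6. [col 2: P + A ≡ B (mod 10)] column 2 reads P+A+carry(1)=B with P=8, A=4; with digits 1,4,5,7,8 already taken and all letters distinct, the only value for B is 3 ⇒ B=3.
Step 7. [col 3: B + Q ≡ A (mod 10)] from column 3 (B=3, A=4, carry-in 1, digits 1,3,4,5,7,8 already taken and all letters distinct): Q must equal 0 ⇒ Q=0.
Step 8. [col 4: H + D ≡ B (mod 10)] from column 4 (D=1, B=3, carry-in 0, digits 0,1,3,4,5,7,8 already taken and all letters distinct): H must equal 2, so H=2.

Answer: A=4, B=3, D=1, H=2, J=7, P=8, Q=0, X=5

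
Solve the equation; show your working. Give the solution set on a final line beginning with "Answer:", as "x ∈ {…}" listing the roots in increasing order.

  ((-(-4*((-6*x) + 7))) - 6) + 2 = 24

Step 1. [((-(-4*((-6*x) + 7))) - 6) + 2 = 24] subtract 2: x sits inside (… + 2). So sub: (-(-4*((-6*x) + 7))) - 6 = 22.
Step 2. [(-(-4*((-6*x) + 7))) - 6 = 22] peel the -6: add 6 from each side ⇒ sub: -(-4*((-6*x) + 7)) = 28.
Step 3. [-(-4*((-6*x) + 7)) = 28] flip signs both sides, so neg: -4*((-6*x) + 7) = -28.
Step 4. [-4*((-6*x) + 7) = -28] -4·(inner) — divide through by -4, so div: (-6*x) + 7 = 7.
Step 5. [(-6*x) + 7 = 7] 7 comes off first (subtract 7), so sub: -6*x = 0.
Step 6. [-6*x = 0] divide by the outer -6, so div: x = 0.

Answer: x ∈ {0}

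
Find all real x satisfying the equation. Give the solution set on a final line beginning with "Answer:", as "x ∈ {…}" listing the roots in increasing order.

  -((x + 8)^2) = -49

Step 1. [-((x + 8)^2) = -49] LHS negated; negate both sides ⇒ neg: (x + 8)^2 = 49.
Step 2. [(x + 8)^2 = 49] 49 ≥ 0, LHS is (·)² — take ±√. So sqrt: x + 8 = 7 or -7.
Step 3. [x + 8 = 7 or -7] peel the +8: subtract 8 from each side, so sub: x = -1 or -15.

Answer: x ∈ {-15, -1}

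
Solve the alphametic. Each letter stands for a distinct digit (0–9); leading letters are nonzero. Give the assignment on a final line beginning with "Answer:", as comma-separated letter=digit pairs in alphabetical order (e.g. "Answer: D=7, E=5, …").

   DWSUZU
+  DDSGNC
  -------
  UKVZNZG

Step 1. [col 1: U + C ≡ G (mod 10)] column 1 (U + C ≡ G (mod 10), carry-in 0) doesn't pin C yet; pick C=8 and continue, so C=8.
Step 2. [col 1: U + C ≡ G (mod 10)] no forcing yet in column 1 (carry-in 0); G=9 is free and consistent — try it, so G=9.
Step 3. [col 1: U + C ≡ G (mod 10)] column 1 reads U+C+carry(0)=G with C=8, G=9; with digits 8,9 already taken and all letters distinct, the only value for U is 1. So U=1.
Step 4. [col 2: Z + N ≡ Z (mod 10)] column 2: given nothing yet, carry-in 0, and digits 1,8,9 already taken and all letters distinct, Z+N≡Z (mod 10) forces N=0 ⇒ N=0.
Step 5. [col 2: Z + N ≡ Z (mod 10)] no forcing yet in column 2 (carry-in 0); Z=3 is free and consistent — try it, so Z=3.
Step 6. [col 4: S + S ≡ Z (mod 10)] column 4: given Z=3, carry-in 1, and digits 0,1,3,8,9 already taken and all letters distinct, S+S≡Z (mod 10) forces S=6. So S=6.
Step 7. [col 5: W + D ≡ V (mod 10)] D=7 is one option consistent with column 5 (W + D ≡ V (mod 10), carry-in 1) — take it, so D=7.
Step 8. [col 5: W + D ≡ V (mod 10)] column 5: given D=7, carry-in 1, and digits 0,1,3,6,7,8,9 already taken and all letters distinct, W+D≡V (mod 10) forces W=4, so W=4.
Step 9. [col 5: W + D ≡ V (mod 10)] column 5 reads W+D+carry(1)=V with W=4, D=7; with digits 0,1,3,4,6,7,8,9 already taken and all letters distinct, the only value for V is 2. So V=2.
Step 10. [col 6: D + D ≡ K (mod 10)] column 6 reads D+D+carry(1)=K with D=7; with digits 0,1,2,3,4,6,7,8,9 already taken and all letters distinct, the only value for K is 5. So K=5.

Answer: C=8, D=7, G=9, K=5, N=0, S=6, U=1, V=2, W=4, Z=3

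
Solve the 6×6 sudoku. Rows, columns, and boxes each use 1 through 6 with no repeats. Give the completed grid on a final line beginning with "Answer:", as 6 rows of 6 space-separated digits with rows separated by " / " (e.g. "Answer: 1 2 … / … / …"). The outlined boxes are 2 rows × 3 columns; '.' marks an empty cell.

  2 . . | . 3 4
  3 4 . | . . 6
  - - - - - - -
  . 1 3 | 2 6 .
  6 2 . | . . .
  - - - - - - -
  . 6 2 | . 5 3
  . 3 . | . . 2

Step 1. [r3c1∈{4,5}] in row 3, 4 fits only at r3c1, so r3c1=4.
Step 2. [r4c3∈{5}] r4c3 has the single candidate 5, so r4c3=5.
Step 3. [r2c3∈{1}] nothing but 1 survives at r2c3, so r2c3=1.
Step 4. [r1c4∈{1,5}] in row 1, 1 fits only at r1c4, so r1c4=1.
Step 5. [r5c4∈{4}] nothing but 4 survives at r5c4, so r5c4=4.
Step 6. [r6c5∈{1}] nothing but 1 survives at r6c5 ⇒ r6c5=1.
Step 7. [r4c6∈{1}] r4c6 is down to just 1. So r4c6=1.
Step 8. [r6c1∈{5}] r6c1's peers cover all but 5. So r6c1=5.
Step 9. [r6c4∈{6}] only 6 remains possible at r6c4, so r6c4=6.
Step 10. [r4c4∈{3}] nothing but 3 survives at r4c4. So r4c4=3.
Step 11. [r4c5∈{4}] only 4 remains possible at r4c5, so r4c5=4.
Step 12. [r3c6∈{5}] r3c6 is down to just 5. So r3c6=5.
Step 13. [r6c3∈{4}] only 4 remains possible at r6c3 ⇒ r6c3=4.
Step 14. [r2c5∈{2}] nothing but 2 survives at r2c5, so r2c5=2.
Step 15. [r2c4∈{5}] r2c4's peers cover all but 5 ⇒ r2c4=5.
Step 16. [r1c2∈{5}] r1c2 is down to just 5. So r1c2=5.
Step 17. [r1c3∈{6}] only 6 remains possible at r1c3, so r1c3=6.
Step 18. [r5c1∈{1}] only 1 remains possible at r5c1. So r5c1=1.

Answer: 2 5 6 1 3 4 / 3 4 1 5 2 6 / 4 1 3 2 6 5 / 6 2 5 3 4 1 / 1 6 2 4 5 3 / 5 3 4 6 1 2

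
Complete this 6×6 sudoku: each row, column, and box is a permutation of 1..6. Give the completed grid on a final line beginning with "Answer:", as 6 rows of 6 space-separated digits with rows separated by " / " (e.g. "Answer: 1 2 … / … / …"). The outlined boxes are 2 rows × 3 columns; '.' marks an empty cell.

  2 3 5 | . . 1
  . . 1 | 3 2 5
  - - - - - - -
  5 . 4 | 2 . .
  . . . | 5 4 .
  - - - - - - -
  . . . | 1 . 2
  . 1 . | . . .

Step 1. [r3c2∈{6}] r3c2 is down to just 6, so r3c2=6.
Step 2. [r6c6∈{3,4,6}] in col 6, 4 fits only at r6c6, so r6c6=4.
Step 3. [r6c4∈{6}] nothing but 6 survives at r6c4, so r6c4=6.
Step 4. [r6c1∈{3}] r6c1 is down to just 3, so r6c1=3.
Step 5. [r5c5∈{3,5}] r5c5 is the only open cell in row 5 admitting 3, so r5c5=3.
Step 6. [r4c3∈{2,3}] across col 3, 3 lands solely at r4c3 ⇒ r4c3=3.
Step 7. [r2c1∈{4,6}] across row 2, 6 lands solely at r2c1, so r2c1=6.
Step 8. [r5c2∈{4,5}] in row 5, 5 fits only at r5c2. So r5c2=5.
Step 9. [r3c6∈{3}] only 3 remains possible at r3c6. So r3c6=3.
Step 10. [r3c5∈{1}] r3c5 is down to just 1 ⇒ r3c5=1.
Step 11. [r5c3∈{6}] r5c3's peers cover all but 6. So r5c3=6.
Step 12. [r4c6∈{6}] nothing but 6 survives at r4c6 ⇒ r4c6=6.
Step 13. [r4c1∈{1}] r4c1 is down to just 1. So r4c1=1.
Step 14. [r4c2∈{2}] only 2 remains possible at r4c2 ⇒ r4c2=2.
Step 15. [r6c3∈{2}] nothing but 2 survives at r6c3. So r6c3=2.
Step 16. [r2c2∈{4}] nothing but 4 survives at r2c2. So r2c2=4.
Step 17. [r5c1∈{4}] r5c1 has the single candidate 4. So r5c1=4.
Step 18. [r1c5∈{6}] nothing but 6 survives at r1c5, so r1c5=6.
Step 19. [r6c5∈{5}] only 5 remains possible at r6c5 ⇒ r6c5=5.
Step 20. [r1c4∈{4}] nothing but 4 survives at r1c4 ⇒ r1c4=4.

Answer: 2 3 5 4 6 1 / 6 4 1 3 2 5 / 5 6 4 2 1 3 / 1 2 3 5 4 6 / 4 5 6 1 3 2 / 3 1 2 6 5 4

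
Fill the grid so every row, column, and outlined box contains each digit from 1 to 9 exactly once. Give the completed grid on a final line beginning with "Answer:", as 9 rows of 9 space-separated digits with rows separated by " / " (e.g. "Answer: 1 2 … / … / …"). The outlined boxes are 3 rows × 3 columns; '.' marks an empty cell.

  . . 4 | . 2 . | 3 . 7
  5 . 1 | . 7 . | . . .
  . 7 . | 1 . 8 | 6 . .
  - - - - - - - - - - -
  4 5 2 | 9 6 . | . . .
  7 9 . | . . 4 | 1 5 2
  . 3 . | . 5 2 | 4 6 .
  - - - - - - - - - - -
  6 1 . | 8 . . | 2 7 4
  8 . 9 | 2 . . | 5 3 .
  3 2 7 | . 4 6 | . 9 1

Step 1. [r4c8∈{8}] r4c8's peers cover all but 8, so r4c8=8.
Step 2. [r2c7∈{8,9}] across col 7, 9 lands solely at r2c7, so r2c7=9.
Step 3. [r2c6∈{3}] r2c6's peers cover all but 3 ⇒ r2c6=3.
Step 4. [r3c5∈{9}] r3c5 has the single candidate 9. So r3c5=9.
Step 5. [r1c2∈{6,8}] 8 has one home in row 1: r1c2, so r1c2=8.
Step 6. [r2c8∈{2,4}] r2c8 is the only open cell in row 2 admitting 2, so r2c8=2.
Step 7. [r8c6∈{1,7}] across row 8, 7 lands solely at r8c6, so r8c6=7.
Step 8. [r9c4∈{5}] only 5 remains possible at r9c4, so r9c4=5.
Step 9. [r5c5∈{3,8}] col 5 places 8 nowhere but r5c5 ⇒ r5c5=8.
Step 10. [r2c2∈{6}] r2c2 has the single candidate 6 ⇒ r2c2=6.
Step 11. [r1c4∈{6}] only 6 remains possible at r1c4. So r1c4=6.
Step 12. [r1c1∈{9}] r1c1's peers cover all but 9. So r1c1=9.
Step 13. [r1c6∈{5}] nothing but 5 survives at r1c6. So r1c6=5.
Step 14. [r7c6∈{9}] r7c6's peers cover all but 9. So r7c6=9.
Step 15. [r5c3∈{6}] r5c3's peers cover all but 6, so r5c3=6.
Step 16. [r8c2∈{4}] r8c2 is down to just 4, so r8c2=4.
Step 17. [r5c4∈{3}] only 3 remains possible at r5c4 ⇒ r5c4=3.
Step 18. [r3c3∈{3}] r3c3 is down to just 3 ⇒ r3c3=3.
Step 19. [r9c7∈{8}] r9c7 is down to just 8. So r9c7=8.
Step 20. [r4c6∈{1}] r4c6 is down to just 1, so r4c6=1.
Step 21. [r2c9∈{8}] only 8 remains possible at r2c9 ⇒ r2c9=8.
Step 22. [r8c9∈{6}] r8c9 is down to just 6 ⇒ r8c9=6.
Step 23. [r1c8∈{1}] only 1 remains possible at r1c8. So r1c8=1.
Step 24. [r3c9∈{5}] r3c9's peers cover all but 5, so r3c9=5.
Step 25. [r8c5∈{1}] r8c5 is down to just 1, so r8c5=1.
Step 26. [r7c5∈{3}] r7c5's peers cover all but 3. So r7c5=3.
Step 27. [r4c9∈{3}] r4c9 is down to just 3, so r4c9=3.
Step 28. [r2c4∈{4}] only 4 remains possible at r2c4 ⇒ r2c4=4.
Step 29. [r3c8∈{4}] nothing but 4 survives at r3c8, so r3c8=4.
Step 30. [r6c1∈{1}] r6c1 has the single candidate 1. So r6c1=1.
Step 31. [r6c9∈{9}] r6c9's peers cover all but 9. So r6c9=9.
Step 32. [r6c4∈{7}] only 7 remains possible at r6c4, so r6c4=7.
Step 33. [r4c7∈{7}] r4c7 has the single candidate 7. So r4c7=7.
Step 34. [r6c3∈{8}] r6c3 has the single candidate 8, so r6c3=8.
Step 35. [r3c1∈{2}] r3c1 has the single candidate 2, so r3c1=2.
Step 36. [r7c3∈{5}] r7c3 has the single candidate 5, so r7c3=5.

Answer: 9 8 4 6 2 5 3 1 7 / 5 6 1 4 7 3 9 2 8 / 2 7 3 1 9 8 6 4 5 / 4 5 2 9 6 1 7 8 3 / 7 9 6 3 8 4 1 5 2 / 1 3 8 7 5 2 4 6 9 / 6 1 5 8 3 9 2 7 4 / 8 4 9 2 1 7 5 3 6 / 3 2 7 5 4 6 8 9 1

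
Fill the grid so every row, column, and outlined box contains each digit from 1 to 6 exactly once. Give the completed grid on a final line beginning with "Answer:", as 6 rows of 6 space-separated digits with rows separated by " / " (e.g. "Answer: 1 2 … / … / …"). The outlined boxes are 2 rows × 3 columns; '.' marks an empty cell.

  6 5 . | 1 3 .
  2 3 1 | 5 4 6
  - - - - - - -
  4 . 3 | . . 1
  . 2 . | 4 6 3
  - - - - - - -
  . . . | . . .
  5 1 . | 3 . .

Step 1. [r6c5∈{2}] only 2 remains possible at r6c5. So r6c5=2.
Step 2. [r5c2∈{4,6}] 4 has one home in col 2: r5c2. So r5c2=4.
Step 3. [r3c5∈{5}] r3c5's peers cover all but 5. So r3c5=5.
Step 4. [r5c3∈{2,6}] across row 5, 2 lands solely at r5c3, so r5c3=2.
Step 5. [r6c6∈{4}] r6c6 is down to just 4, so r6c6=4.
Step 6. [r5c4∈{6}] r5c4 is down to just 6 ⇒ r5c4=6.
Step 7. [r1c6∈{2}] r1c6's peers cover all but 2, so r1c6=2.
Step 8. [r3c4∈{2}] r3c4 is down to just 2. So r3c4=2.
Step 9. [r5c5∈{1}] r5c5's peers cover all but 1, so r5c5=1.
Step 10. [r1c3∈{4}] r1c3 has the single candidate 4 ⇒ r1c3=4.
Step 11. [r4c1∈{1}] r4c1's peers cover all but 1, so r4c1=1.
Step 12. [r5c1∈{3}] only 3 remains possible at r5c1, so r5c1=3.
Step 13. [r4c3∈{5}] r4c3 has the single candidate 5 ⇒ r4c3=5.
Step 14. [r6c3∈{6}] r6c3 has the single candidate 6 ⇒ r6c3=6.
Step 15. [r3c2∈{6}] r3c2 is down to just 6, so r3c2=6.
Step 16. [r5c6∈{5}] r5c6's peers cover all but 5, so r5c6=5.

Answer: 6 5 4 1 3 2 / 2 3 1 5 4 6 / 4 6 3 2 5 1 / 1 2 5 4 6 3 / 3 4 2 6 1 5 / 5 1 6 3 2 4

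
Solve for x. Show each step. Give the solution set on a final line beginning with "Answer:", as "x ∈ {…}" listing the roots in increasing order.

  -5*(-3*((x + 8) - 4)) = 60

Step 1. [-5*(-3*((x + 8) - 4)) = 60] leading coefficient -5: divide by -5, so div: -3*((x + 8) - 4) = -12.
Step 2. [-3*((x + 8) - 4) = -12] -3 out front; divide by -3. So div: (x + 8) - 4 = 4.
Step 3. [(x + 8) - 4 = 4] peel the -4: add 4 from each side, so sub: x + 8 = 8.
Step 4. [x + 8 = 8] the outer +8 inverts by subtracting 8. So sub: x = 0.

Answer: x ∈ {0}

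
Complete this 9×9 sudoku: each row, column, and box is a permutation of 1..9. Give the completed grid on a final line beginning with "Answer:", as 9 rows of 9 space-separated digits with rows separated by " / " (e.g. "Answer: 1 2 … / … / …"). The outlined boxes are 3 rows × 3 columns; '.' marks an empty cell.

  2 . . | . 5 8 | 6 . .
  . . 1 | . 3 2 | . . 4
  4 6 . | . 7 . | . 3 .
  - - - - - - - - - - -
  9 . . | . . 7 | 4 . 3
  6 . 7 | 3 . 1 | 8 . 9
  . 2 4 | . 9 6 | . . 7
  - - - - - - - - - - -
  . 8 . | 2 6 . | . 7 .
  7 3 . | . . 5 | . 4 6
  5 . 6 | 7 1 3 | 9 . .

Step 1. [r1c9∈{1}] only 1 remains possible at r1c9. So r1c9=1.
Step 2. [r3c6∈{9}] r3c6's peers cover all but 9. So r3c6=9.
Step 3. [r5c2∈{5}] r5c2 is down to just 5, so r5c2=5.
Step 4. [r4c3∈{8}] r4c3 has the single candidate 8. So r4c3=8.
Step 5. [r3c9∈{2,5,8}] row 3 places 8 nowhere but r3c9, so r3c9=8.
Step 6. [r5c8∈{2}] r5c8 has the single candidate 2, so r5c8=2.
Step 7. [r1c8∈{9}] r1c8's peers cover all but 9. So r1c8=9.
Step 8. [r2c8∈{5}] nothing but 5 survives at r2c8, so r2c8=5.
Step 9. [r6c7∈{1,5}] 5 has one home in box 6: r6c7, so r6c7=5.
Step 10. [r6c8∈{1}] only 1 remains possible at r6c8. So r6c8=1.
Step 11. [r8c3∈{2,9}] r8c3 is the only open cell in col 3 admitting 2. So r8c3=2.
Step 12. [r1c2∈{7}] r1c2 has the single candidate 7. So r1c2=7.
Step 13. [r7c1∈{1}] r7c1 is down to just 1, so r7c1=1.
Step 14. [r8c5∈{8}] nothing but 8 survives at r8c5. So r8c5=8.
Step 15. [r9c8∈{8}] r9c8's peers cover all but 8 ⇒ r9c8=8.
Step 16. [r2c7∈{7}] r2c7's peers cover all but 7, so r2c7=7.
Step 17. [r4c2∈{1}] only 1 remains possible at r4c2. So r4c2=1.
Step 18. [r4c8∈{6}] r4c8's peers cover all but 6 ⇒ r4c8=6.
Step 19. [r4c4∈{5}] r4c4 has the single candidate 5 ⇒ r4c4=5.
Step 20. [r1c3∈{3}] nothing but 3 survives at r1c3 ⇒ r1c3=3.
Step 21. [r6c4∈{8}] only 8 remains possible at r6c4. So r6c4=8.
Step 22. [r2c2∈{9}] r2c2 is down to just 9, so r2c2=9.
Step 23. [r9c9∈{2}] only 2 remains possible at r9c9, so r9c9=2.
Step 24. [r7c7∈{3}] only 3 remains possible at r7c7. So r7c7=3.
Step 25. [r3c3∈{5}] nothing but 5 survives at r3c3 ⇒ r3c3=5.
Step 26. [r8c7∈{1}] only 1 remains possible at r8c7. So r8c7=1.
Step 27. [r4c5∈{2}] nothing but 2 survives at r4c5, so r4c5=2.
Step 28. [r3c4∈{1}] nothing but 1 survives at r3c4. So r3c4=1.
Step 29. [r7c3∈{9}] nothing but 9 survives at r7c3 ⇒ r7c3=9.
Step 30. [r2c1∈{8}] r2c1's peers cover all but 8. So r2c1=8.
Step 31. [r9c2∈{4}] nothing but 4 survives at r9c2, so r9c2=4.
Step 32. [r7c6∈{4}] r7c6's peers cover all but 4. So r7c6=4.
Step 33. [r6c1∈{3}] only 3 remains possible at r6c1, so r6c1=3.
Step 34. [r3c7∈{2}] r3c7's peers cover all but 2 ⇒ r3c7=2.
Step 35. [r5c5∈{4}] r5c5's peers cover all but 4. So r5c5=4.
Step 36. [r7c9∈{5}] only 5 remains possible at r7c9 ⇒ r7c9=5.
Step 37. [r8c4∈{9}] r8c4 is down to just 9 ⇒ r8c4=9.
Step 38. [r1c4∈{4}] r1c4 has the single candidate 4, so r1c4=4.
Step 39. [r2c4∈{6}] nothing but 6 survives at r2c4 ⇒ r2c4=6.

Answer: 2 7 3 4 5 8 6 9 1 / 8 9 1 6 3 2 7 5 4 / 4 6 5 1 7 9 2 3 8 / 9 1 8 5 2 7 4 6 3 / 6 5 7 3 4 1 8 2 9 / 3 2 4 8 9 6 5 1 7 / 1 8 9 2 6 4 3 7 5 / 7 3 2 9 8 5 1 4 6 / 5 4 6 7 1 3 9 8 2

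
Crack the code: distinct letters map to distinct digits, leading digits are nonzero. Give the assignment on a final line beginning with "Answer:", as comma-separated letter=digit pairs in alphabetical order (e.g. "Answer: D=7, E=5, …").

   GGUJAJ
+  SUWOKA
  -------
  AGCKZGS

Step 1. [col 1: J + A ≡ S (mod 10)] J=8 is one option consistent with column 1 (J + A ≡ S (mod 10), carry-in 0) — take it ⇒ J=8.
Step 2. [col 1: J + A ≡ S (mod 10)] no forcing yet in column 1 (carry-in 0); S=9 is free and consistent — try it ⇒ S=9.
Step 3. [col 1: J + A ≡ S (mod 10)] column 1: given J=8, S=9, carry-in 0, and digits 8,9 already taken and all letters distinct, J+A≡S (mod 10) forces A=1, so A=1.
Step 4. [col 2: A + K ≡ G (mod 10)] column 2 (A + K ≡ G (mod 10), carry-in 0) doesn't pin K yet; pick K=4 and continue ⇒ K=4.
Step 5. [col 2: A + K ≡ G (mod 10)] column 2 reads A+K+carry(0)=G with A=1, K=4; with digits 1,4,8,9 already taken and all letters distinct, the only value for G is 5 ⇒ G=5.
Step 6. [col 3: J + O ≡ Z (mod 10)] from column 3 (J=8, carry-in 0, digits 1,4,5,8,9 already taken and all letters distinct): O must equal 2 ⇒ O=2.
Step 7. [col 3: J + O ≡ Z (mod 10)] column 3: given J=8, O=2, carry-in 0, and digits 1,2,4,5,8,9 already taken and all letters distinct, J+O≡Z (mod 10) forces Z=0, so Z=0.
Step 8. [col 4: U + W ≡ K (mod 10)] no forcing yet in column 4 (carry-in 1); U=7 is free and consistent — try it ⇒ U=7.
Step 9. [col 4: U + W ≡ K (mod 10)] column 4 reads U+W+carry(1)=K with U=7, K=4; with digits 0,1,2,4,5,7,8,9 already taken and all letters distinct, the only value for W is 6. So W=6.
Step 10. [col 5: G + U ≡ C (mod 10)] column 5: given G=5, U=7, carry-in 1, and digits 0,1,2,4,5,6,7,8,9 already taken and all letters distinct, G+U≡C (mod 10) forces C=3 ⇒ C=3.

Answer: A=1, C=3, G=5, J=8, K=4, O=2, S=9, U=7, W=6, Z=0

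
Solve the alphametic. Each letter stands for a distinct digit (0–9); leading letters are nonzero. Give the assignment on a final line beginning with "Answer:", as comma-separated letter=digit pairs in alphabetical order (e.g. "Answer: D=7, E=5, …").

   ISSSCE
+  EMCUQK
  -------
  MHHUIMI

Step 1. [M] M is the leading digit of a 7-digit sum of two 6-digit numbers; the final carry is exactly 1 ⇒ M=1.
Step 2. [col 1: E + K ≡ I (mod 10)] column 1 (E + K ≡ I (mod 10), carry-in 0) doesn't pin I yet; pick I=2 and continue. So I=2.
Step 3. [col 1: E + K ≡ I (mod 10)] column 1 (E + K ≡ I (mod 10), carry-in 0) doesn't pin E yet; pick E=7 and continue ⇒ E=7.
Step 4. [col 1: E + K ≡ I (mod 10)] from column 1 (E=7, I=2, carry-in 0, digits 1,2,7 already taken and all letters distinct): K must equal 5, so K=5.
Step 5. [col 2: C + Q ≡ M (mod 10)] column 2 (C + Q ≡ M (mod 10), carry-in 1) doesn't pin C yet; pick C=4 and continue, so C=4.
Step 6. [col 2: C + Q ≡ M (mod 10)] column 2: given C=4, M=1, carry-in 1, and digits 1,2,4,5,7 already taken and all letters distinct, C+Q≡M (mod 10) forces Q=6 ⇒ Q=6.
Step 7. [col 3: S + U ≡ I (mod 10)] column 3 (S + U ≡ I (mod 10), carry-in 1) doesn't pin U yet; pick U=3 and continue ⇒ U=3.
Step 8. [col 3: S + U ≡ I (mod 10)] in column 3 we have S+U≡I with carry-in 1; given U=3, I=2 and digits 1,2,3,4,5,6,7 already taken and all letters distinct, that pins S to 8. So S=8.
Step 9. [col 5: S + M ≡ H (mod 10)] column 5 reads S+M+carry(1)=H with S=8, M=1; with digits 1,2,3,4,5,6,7,8 already taken and all letters distinct, the only value for H is 0. So H=0.

Answer: C=4, E=7, H=0, I=2, K=5, M=1, Q=6, S=8, U=3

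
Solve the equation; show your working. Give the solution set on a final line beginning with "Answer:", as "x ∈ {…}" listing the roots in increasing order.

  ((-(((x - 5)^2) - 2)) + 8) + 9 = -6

Step 1. [((-(((x - 5)^2) - 2)) + 8) + 9 = -6] the outer +9 inverts by subtracting 9, so sub: (-(((x - 5)^2) - 2)) + 8 = -15.
Step 2. [(-(((x - 5)^2) - 2)) + 8 = -15] 8 comes off first (subtract 8) ⇒ sub: -(((x - 5)^2) - 2) = -23.
Step 3. [-(((x - 5)^2) - 2) = -23] flip signs both sides ⇒ neg: ((x - 5)^2) - 2 = 23.
Step 4. [((x - 5)^2) - 2 = 23] -2 is outermost — add 2 both sides, so sub: (x - 5)^2 = 25.
Step 5. [(x - 5)^2 = 25] 25 ≥ 0, LHS is (·)² — take ±√ ⇒ sqrt: x - 5 = 5 or -5.
Step 6. [x - 5 = 5 or -5] the outer -5 inverts by adding 5 ⇒ sub: x = 10 or 0.

Answer: x ∈ {0, 10}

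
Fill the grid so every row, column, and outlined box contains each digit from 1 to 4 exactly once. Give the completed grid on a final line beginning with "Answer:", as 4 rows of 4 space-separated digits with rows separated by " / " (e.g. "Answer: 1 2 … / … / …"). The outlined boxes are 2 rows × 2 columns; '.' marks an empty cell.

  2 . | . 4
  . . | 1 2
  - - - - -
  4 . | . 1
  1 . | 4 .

Step 1. [r2c1∈{3}] only 3 remains possible at r2c1. So r2c1=3.
Step 2. [r3c3∈{2,3}] in col 3, 2 fits only at r3c3 ⇒ r3c3=2.
Step 3. [r4c2∈{2,3}] 2 has one home in row 4: r4c2, so r4c2=2.
Step 4. [r3c2∈{3}] nothing but 3 survives at r3c2, so r3c2=3.
Step 5. [r4c4∈{3}] nothing but 3 survives at r4c4. So r4c4=3.
Step 6. [r1c3∈{3}] r1c3's peers cover all but 3. So r1c3=3.
Step 7. [r2c2∈{4}] r2c2 has the single candidate 4, so r2c2=4.
Step 8. [r1c2∈{1}] r1c2 is down to just 1, so r1c2=1.

Answer: 2 1 3 4 / 3 4 1 2 / 4 3 2 1 / 1 2 4 3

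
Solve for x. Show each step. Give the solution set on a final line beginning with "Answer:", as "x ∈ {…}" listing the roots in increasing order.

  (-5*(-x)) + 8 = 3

Step 1. [(-5*(-x)) + 8 = 3] peel the +8: subtract 8 from each side, so sub: -5*(-x) = -5.
Step 2. [-5*(-x) = -5] leading coefficient -5: divide by -5 ⇒ div: -x = 1.
Step 3. [-x = 1] flip signs both sides, so neg: x = -1.

Answer: x ∈ {-1}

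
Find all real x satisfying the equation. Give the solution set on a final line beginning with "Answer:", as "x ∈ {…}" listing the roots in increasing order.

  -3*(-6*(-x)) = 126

Step 1. [-3*(-6*(-x)) = 126] -3 out front; divide by -3. So div: -6*(-x) = -42.
Step 2. [-6*(-x) = -42] -6 out front; divide by -6, so div: -x = 7.
Step 3. [-x = 7] leading − — multiply by −1 ⇒ neg: x = -7.

Answer: x ∈ {-7}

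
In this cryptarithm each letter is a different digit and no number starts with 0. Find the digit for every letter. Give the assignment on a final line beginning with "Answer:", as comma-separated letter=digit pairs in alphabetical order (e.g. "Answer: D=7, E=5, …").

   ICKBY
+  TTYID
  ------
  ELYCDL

Step 1. [E] the sum has 6 digits but both addends have 5; that extra leading digit E is the final carry, namely 1, so E=1.
Step 2. [col 1: Y + D ≡ L (mod 10)] column 1 (Y + D ≡ L (mod 10), carry-in 0) doesn't pin L yet; pick L=4 and continue, so L=4.
Step 3. [col 1: Y + D ≡ L (mod 10)] column 1 (Y + D ≡ L (mod 10), carry-in 0) doesn't pin Y yet; pick Y=5 and continue ⇒ Y=5.
Step 4. [col 1: Y + D ≡ L (mod 10)] column 1: given Y=5, L=4, carry-in 0, and digits 1,4,5 already taken and all letters distinct, Y+D≡L (mod 10) forces D=9, so D=9.
Step 5. [col 2: B + I ≡ D (mod 10)] no forcing yet in column 2 (carry-in 1); B=2 is free and consistent — try it, so B=2.
Step 6. [col 2: B + I ≡ D (mod 10)] from column 2 (B=2, D=9, carry-in 1, digits 1,2,4,5,9 already taken and all letters distinct): I must equal 6. So I=6.
Step 7. [col 3: K + Y ≡ C (mod 10)] several values work for C in column 3 (K + Y ≡ C (mod 10), carry-in 0); try C=8, so C=8.
Step 8. [col 3: K + Y ≡ C (mod 10)] column 3: given Y=5, C=8, carry-in 0, and digits 1,2,4,5,6,8,9 already taken and all letters distinct, K+Y≡C (mod 10) forces K=3, so K=3.
Step 9. [col 4: C + T ≡ Y (mod 10)] from column 4 (C=8, Y=5, carry-in 0, digits 1,2,3,4,5,6,8,9 already taken and all letters distinct): T must equal 7 ⇒ T=7.

Answer: B=2, C=8, D=9, E=1, I=6, K=3, L=4, T=7, Y=5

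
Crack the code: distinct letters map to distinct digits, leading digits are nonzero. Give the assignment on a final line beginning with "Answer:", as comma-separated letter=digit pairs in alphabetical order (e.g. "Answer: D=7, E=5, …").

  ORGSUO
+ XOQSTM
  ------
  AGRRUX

Step 1. [col 1: O + M ≡ X (mod 10)] no forcing yet in column 1 (carry-in 0); O=3 is free and consistent — try it ⇒ O=3.
Step 2. [col 1: O + M ≡ X (mod 10)] M=2 is one option consistent with column 1 (O + M ≡ X (mod 10), carry-in 0) — take it. So M=2.
Step 3. [col 1: O + M ≡ X (mod 10)] column 1 reads O+M+carry(0)=X with O=3, M=2; with digits 2,3 already taken and all letters distinct, the only value for X is 5, so X=5.
Step 4. [col 2: U + T ≡ U (mod 10)] column 2: given nothing yet, carry-in 0, and digits 2,3,5 already taken and all letters distinct, U+T≡U (mod 10) forces T=0. So T=0.
Step 5. [col 2: U + T ≡ U (mod 10)] several values work for U in column 2 (U + T ≡ U (mod 10), carry-in 0); try U=6. So U=6.
Step 6. [col 3: S + S ≡ R (mod 10)] several values work for R in column 3 (S + S ≡ R (mod 10), carry-in 0); try R=8, so R=8.
Step 7. [col 3: S + S ≡ R (mod 10)] S=4 is one option consistent with column 3 (S + S ≡ R (mod 10), carry-in 0) — take it ⇒ S=4.
Step 8. [col 4: G + Q ≡ R (mod 10)] G=1 is one option consistent with column 4 (G + Q ≡ R (mod 10), carry-in 0) — take it ⇒ G=1.
Step 9. [col 4: G + Q ≡ R (mod 10)] from column 4 (G=1, R=8, carry-in 0, digits 0,1,2,3,4,5,6,8 already taken and all letters distinct): Q must equal 7. So Q=7.
Step 10. [col 6: O + X ≡ A (mod 10)] in column 6 we have O+X≡A with carry-in 1; given O=3, X=5 and digits 0,1,2,3,4,5,6,7,8 already taken and all letters distinct, that pins A to 9. So A=9.

Answer: A=9, G=1, M=2, O=3, Q=7, R=8, S=4, T=0, U=6, X=5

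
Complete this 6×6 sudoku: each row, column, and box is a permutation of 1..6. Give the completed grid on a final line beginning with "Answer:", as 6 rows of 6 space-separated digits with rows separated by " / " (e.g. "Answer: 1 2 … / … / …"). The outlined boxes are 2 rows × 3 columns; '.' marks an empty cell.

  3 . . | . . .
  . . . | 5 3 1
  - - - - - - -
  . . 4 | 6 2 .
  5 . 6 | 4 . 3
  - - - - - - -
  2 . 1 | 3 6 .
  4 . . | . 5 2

Step 1. [r1c2∈{1,2,4,5,6}] r1c2 is the only open cell in row 1 admitting 1. So r1c2=1.
Step 2. [r2c3∈{2}] r2c3 has the single candidate 2, so r2c3=2.
Step 3. [r6c2∈{3,6}] r6c2 is the only open cell in row 6 admitting 6. So r6c2=6.
Step 4. [r1c6∈{4,6}] across row 1, 6 lands solely at r1c6. So r1c6=6.
Step 5. [r3c2∈{3}] r3c2 has the single candidate 3, so r3c2=3.
Step 6. [r5c6∈{4}] nothing but 4 survives at r5c6. So r5c6=4.
Step 7. [r6c3∈{3}] r6c3 is down to just 3. So r6c3=3.
Step 8. [r2c2∈{4}] only 4 remains possible at r2c2, so r2c2=4.
Step 9. [r3c6∈{5}] r3c6 has the single candidate 5, so r3c6=5.
Step 10. [r2c1∈{6}] r2c1 has the single candidate 6, so r2c1=6.
Step 11. [r1c3∈{5}] r1c3's peers cover all but 5. So r1c3=5.
Step 12. [r4c5∈{1}] nothing but 1 survives at r4c5, so r4c5=1.
Step 13. [r1c5∈{4}] r1c5 has the single candidate 4 ⇒ r1c5=4.
Step 14. [r6c4∈{1}] nothing but 1 survives at r6c4, so r6c4=1.
Step 15. [r5c2∈{5}] nothing but 5 survives at r5c2. So r5c2=5.
Step 16. [r4c2∈{2}] r4c2 is down to just 2, so r4c2=2.
Step 17. [r1c4∈{2}] nothing but 2 survives at r1c4, so r1c4=2.
Step 18. [r3c1∈{1}] r3c1 is down to just 1. So r3c1=1.

Answer: 3 1 5 2 4 6 / 6 4 2 5 3 1 / 1 3 4 6 2 5 / 5 2 6 4 1 3 / 2 5 1 3 6 4 / 4 6 3 1 5 2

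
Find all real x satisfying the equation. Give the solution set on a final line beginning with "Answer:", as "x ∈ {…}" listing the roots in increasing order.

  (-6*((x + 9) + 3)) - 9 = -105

Step 1. [(-6*((x + 9) + 3)) - 9 = -105] the outer -9 inverts by adding 9. So sub: -6*((x + 9) + 3) = -96.
Step 2. [-6*((x + 9) + 3) = -96] LHS = -6·(…); ÷-6 both sides, so div: (x + 9) + 3 = 16.
Step 3. [(x + 9) + 3 = 16] 3 comes off first (subtract 3), so sub: x + 9 = 13.
Step 4. [x + 9 = 13] peel the +9: subtract 9 from each side ⇒ sub: x = 4.

Answer: x ∈ {4}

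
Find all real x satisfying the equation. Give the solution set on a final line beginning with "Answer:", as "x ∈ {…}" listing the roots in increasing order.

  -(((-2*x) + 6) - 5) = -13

Step 1. [-(((-2*x) + 6) - 5) = -13] leading − — multiply by −1. So neg: ((-2*x) + 6) - 5 = 13.
Step 2. [((-2*x) + 6) - 5 = 13] add 5: x sits inside (… - 5). So sub: (-2*x) + 6 = 18.
Step 3. [(-2*x) + 6 = 18] 6 comes off first (subtract 6). So sub: -2*x = 12.
Step 4. [-2*x = 12] -2·(inner) — divide through by -2 ⇒ div: x = -6.

Answer: x ∈ {-6}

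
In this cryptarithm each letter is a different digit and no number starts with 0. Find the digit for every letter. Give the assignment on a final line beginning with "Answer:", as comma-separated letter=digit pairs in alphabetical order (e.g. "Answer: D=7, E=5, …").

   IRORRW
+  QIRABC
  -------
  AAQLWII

Step 1. [A] the sum has 7 digits but both addends have 6; that extra leading digit A is the final carry, namely 1, so A=1.
Step 2. [col 1: W + C ≡ I (mod 10)] several values work for W in column 1 (W + C ≡ I (mod 10), carry-in 0); try W=8 ⇒ W=8.
Step 3. [col 1: W + C ≡ I (mod 10)] column 1 (W + C ≡ I (mod 10), carry-in 0) doesn't pin I yet; pick I=2 and continue ⇒ I=2.
Step 4. [col 1: W + C ≡ I (mod 10)] from column 1 (W=8, I=2, carry-in 0, digits 1,2,8 already taken and all letters distinct): C must equal 4, so C=4.
Step 5. [col 2: R + B ≡ I (mod 10)] no forcing yet in column 2 (carry-in 1); R=6 is free and consistent — try it. So R=6.
Step 6. [col 2: R + B ≡ I (mod 10)] column 2 reads R+B+carry(1)=I with R=6, I=2; with digits 1,2,4,6,8 already taken and all letters distinct, the only value for B is 5, so B=5.
Step 7. [col 4: O + R ≡ L (mod 10)] no forcing yet in column 4 (carry-in 0); O=7 is free and consistent — try it. So O=7.
Step 8. [col 4: O + R ≡ L (mod 10)] column 4: given O=7, R=6, carry-in 0, and digits 1,2,4,5,6,7,8 already taken and all letters distinct, O+R≡L (mod 10) forces L=3, so L=3.
Step 9. [col 5: R + I ≡ Q (mod 10)] in column 5 we have R+I≡Q with carry-in 1; given R=6, I=2 and digits 1,2,3,4,5,6,7,8 already taken and all letters distinct, that pins Q to 9 ⇒ Q=9.

Answer: A=1, B=5, C=4, I=2, L=3, O=7, Q=9, R=6, W=8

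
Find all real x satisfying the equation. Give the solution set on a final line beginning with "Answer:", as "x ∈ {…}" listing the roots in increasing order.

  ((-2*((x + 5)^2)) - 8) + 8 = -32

Step 1. [((-2*((x + 5)^2)) - 8) + 8 = -32] the outer +8 inverts by subtracting 8, so sub: (-2*((x + 5)^2)) - 8 = -40.
Step 2. [(-2*((x + 5)^2)) - 8 = -40] -8 is outermost — add 8 both sides, so sub: -2*((x + 5)^2) = -32.
Step 3. [-2*((x + 5)^2) = -32] leading coefficient -2: divide by -2 ⇒ div: (x + 5)^2 = 16.
Step 4. [(x + 5)^2 = 16] LHS squared, RHS 16 ≥ 0: apply √ (±) ⇒ sqrt: x + 5 = 4 or -4.
Step 5. [x + 5 = 4 or -4] 5 comes off first (subtract 5), so sub: x = -1 or -9.

Answer: x ∈ {-9, -1}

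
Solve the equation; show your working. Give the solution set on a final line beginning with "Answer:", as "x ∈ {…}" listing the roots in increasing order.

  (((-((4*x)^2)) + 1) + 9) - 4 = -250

Step 1. [(((-((4*x)^2)) + 1) + 9) - 4 = -250] -4 is outermost — add 4 both sides, so sub: ((-((4*x)^2)) + 1) + 9 = -246.
Step 2. [((-((4*x)^2)) + 1) + 9 = -246] subtract 9: x sits inside (… + 9), so sub: (-((4*x)^2)) + 1 = -255.
Step 3. [(-((4*x)^2)) + 1 = -255] 1 comes off first (subtract 1) ⇒ sub: -((4*x)^2) = -256.
Step 4. [-((4*x)^2) = -256] LHS negated; negate both sides. So neg: (4*x)^2 = 256.
Step 5. [(4*x)^2 = 256] √ both sides: 256 ≥ 0 gives two branches, so sqrt: 4*x = 16 or -16.
Step 6. [4*x = 16 or -16] 4 out front; divide by 4. So div: x = 4 or -4.

Answer: x ∈ {-4, 4}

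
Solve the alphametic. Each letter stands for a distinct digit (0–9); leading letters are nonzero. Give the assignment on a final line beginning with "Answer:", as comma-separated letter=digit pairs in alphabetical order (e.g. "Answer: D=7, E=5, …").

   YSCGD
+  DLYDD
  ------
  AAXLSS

Step 1. [col 1: D + D ≡ S (mod 10)] column 1 (D + D ≡ S (mod 10), carry-in 0) doesn't pin S yet; pick S=2 and continue ⇒ S=2.
Step 2. [A] adding two 5-digit numbers gives at most 5+1 digits, and here it does — A is that final carry and must be 1, so A=1.
Step 3. [col 1: D + D ≡ S (mod 10)] from column 1 (S=2, carry-in 0, digits 1,2 already taken and all letters distinct): D must equal 6, so D=6.
Step 4. [col 2: G + D ≡ S (mod 10)] column 2 reads G+D+carry(1)=S with D=6, S=2; with digits 1,2,6 already taken and all letters distinct, the only value for G is 5 ⇒ G=5.
Step 5. [col 3: C + Y ≡ L (mod 10)] column 3 (C + Y ≡ L (mod 10), carry-in 1) doesn't pin C yet; pick C=3 and continue ⇒ C=3.
Step 6. [col 3: C + Y ≡ L (mod 10)] column 3 (C + Y ≡ L (mod 10), carry-in 1) doesn't pin Y yet; pick Y=4 and continue. So Y=4.
Step 7. [col 3: C + Y ≡ L (mod 10)] column 3 reads C+Y+carry(1)=L with C=3, Y=4; with digits 1,2,3,4,5,6 already taken and all letters distinct, the only value for L is 8, so L=8.
Step 8. [col 4: S + L ≡ X (mod 10)] in column 4 we have S+L≡X with carry-in 0; given S=2, L=8 and digits 1,2,3,4,5,6,8 already taken and all letters distinct, that pins X to 0, so X=0.

Answer: A=1, C=3, D=6, G=5, L=8, S=2, X=0, Y=4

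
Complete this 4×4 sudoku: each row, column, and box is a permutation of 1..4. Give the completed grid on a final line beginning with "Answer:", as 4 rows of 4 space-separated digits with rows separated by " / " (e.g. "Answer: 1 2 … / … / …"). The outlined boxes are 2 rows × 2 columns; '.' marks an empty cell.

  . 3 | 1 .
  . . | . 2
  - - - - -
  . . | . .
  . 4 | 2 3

Step 1. [r4c1∈{1}] r4c1's peers cover all but 1. So r4c1=1.
Step 2. [r1c4∈{4}] r1c4 has the single candidate 4. So r1c4=4.
Step 3. [r3c1∈{2,3}] 3 has one home in row 3: r3c1 ⇒ r3c1=3.
Step 4. [r2c2∈{1}] r2c2 has the single candidate 1 ⇒ r2c2=1.
Step 5. [r2c3∈{3}] r2c3 has the single candidate 3. So r2c3=3.
Step 6. [r1c1∈{2}] nothing but 2 survives at r1c1. So r1c1=2.
Step 7. [r3c3∈{4}] nothing but 4 survives at r3c3, so r3c3=4.
Step 8. [r3c2∈{2}] r3c2's peers cover all but 2 ⇒ r3c2=2.
Step 9. [r2c1∈{4}] r2c1 is down to just 4. So r2c1=4.
Step 10. [r3c4∈{1}] only 1 remains possible at r3c4 ⇒ r3c4=1.

Answer: 2 3 1 4 / 4 1 3 2 / 3 2 4 1 / 1 4 2 3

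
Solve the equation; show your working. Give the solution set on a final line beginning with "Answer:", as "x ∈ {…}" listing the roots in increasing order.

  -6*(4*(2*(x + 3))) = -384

Step 1. [-6*(4*(2*(x + 3))) = -384] divide by the outer -6 ⇒ div: 4*(2*(x + 3)) = 64.
Step 2. [4*(2*(x + 3)) = 64] leading coefficient 4: divide by 4 ⇒ div: 2*(x + 3) = 16.
Step 3. [2*(x + 3) = 16] 2 out front; divide by 2. So div: x + 3 = 8.
Step 4. [x + 3 = 8] 3 comes off first (subtract 3). So sub: x = 5.

Answer: x ∈ {5}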